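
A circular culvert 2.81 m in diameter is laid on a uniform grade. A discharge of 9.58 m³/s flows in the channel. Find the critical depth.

At critical depth, Q² T / (g A³) = 1, i.e. A³/T = Q²/g = 9.58²/9.81 = 9.355.
Trying y = 1.64 m: A³/T = 19.16 — high.
Trying y = 1.12 m: A³/T = 4.453 — low.
Trying y = 1.36 m: A³/T = 9.369 — close enough.

y_c = 1.36 m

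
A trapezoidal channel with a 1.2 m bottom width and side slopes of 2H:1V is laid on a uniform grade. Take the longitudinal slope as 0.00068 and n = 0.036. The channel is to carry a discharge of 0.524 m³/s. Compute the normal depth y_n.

Manning's equation rearranged: A R^(2/3) = nQ / (1·√S) = 0.036 × 0.524 / (√0.00068) = 0.7234.
Trying y = 0.523 m: A R^(2/3) = 0.5631 — too small.
Trying y = 0.712 m: A R^(2/3) = 1.058 — too large.
Trying y = 0.592 m: A R^(2/3) = 0.7232 — close enough.

y_n = 0.592 m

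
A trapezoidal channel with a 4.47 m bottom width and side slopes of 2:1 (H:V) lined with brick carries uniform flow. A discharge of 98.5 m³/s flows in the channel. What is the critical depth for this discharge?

y_c = 2.55 m

At critical depth, Q² T / (g A³) = 1, i.e. A³/T = Q²/g = 98.5²/9.81 = 989.
Try y = 1.76 m: A³/T = 241.6 — too small.
Try y = 2.8 m: A³/T = 1431 — too large.
Try y = 2.55 m: A³/T = 990.7 — ≈ 989.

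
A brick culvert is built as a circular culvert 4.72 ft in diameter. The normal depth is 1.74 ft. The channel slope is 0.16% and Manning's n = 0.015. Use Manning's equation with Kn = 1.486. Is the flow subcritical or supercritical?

For a circular section of diameter D = 4.72 ft at depth y = 1.74 ft, the central angle is θ = 2 arccos(1 − 2y/D) = 2.61 rad. Then A = (D²/8)(θ − sin θ) = 5.856 ft² and P = Dθ/2 = 6.159 ft.
Hydraulic radius R = A/P = 5.856/6.159 = 0.9508 ft.
V = (1.486/n) R^(2/3) √S = (1.486/0.015) × 0.9508^(2/3) × √0.0016 = 3.832 ft/s. Hydraulic depth D_h = A/T = 5.856/4.554 = 1.286 ft.
Froude number Fr = V/√(g·D_h) = 3.832/√(32.2×1.286) = 0.595, which is less than 1, so the flow is subcritical.

subcritical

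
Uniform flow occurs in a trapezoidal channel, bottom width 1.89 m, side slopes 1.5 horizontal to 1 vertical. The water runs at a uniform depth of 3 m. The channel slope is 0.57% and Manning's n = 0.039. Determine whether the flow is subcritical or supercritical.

subcritical

With bottom width b = 1.89 m and side slope z = 1.5: A = (b + zy)y = (1.89 + 1.5×3)×3 = 19.17 m²; P = b + 2y√(1+z²) = 1.89 + 2×3×1.803 = 12.71 m.
Hydraulic radius R = A/P = 19.17/12.71 = 1.509 m.
V = (1/n) R^(2/3) √S = (1/0.039) × 1.509^(2/3) × √0.0057 = 2.546 m/s. Hydraulic depth D_h = A/T = 19.17/10.89 = 1.76 m.
Froude number Fr = V/√(g·D_h) = 2.546/√(9.81×1.76) = 0.613, which is less than 1, so the flow is subcritical.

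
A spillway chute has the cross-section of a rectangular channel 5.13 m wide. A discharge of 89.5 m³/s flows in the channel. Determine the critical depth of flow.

y_c = 3.14 m

For a rectangular channel, critical depth y_c = (q²/g)^(1/3) where q = Q/b = 89.5/5.13 = 17.45 m²/s.
So y_c = (17.45²/9.81)^(1/3) = 3.14 m.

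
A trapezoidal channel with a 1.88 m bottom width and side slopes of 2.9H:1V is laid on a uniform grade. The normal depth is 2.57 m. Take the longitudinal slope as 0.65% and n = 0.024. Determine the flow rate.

With bottom width b = 1.88 m and side slope z = 2.9: A = (b + zy)y = (1.88 + 2.9×2.57)×2.57 = 23.99 m²; P = b + 2y√(1+z²) = 1.88 + 2×2.57×3.068 = 17.65 m.
Hydraulic radius R = A/P = 23.99/17.65 = 1.359 m.
Manning's equation: Q = (1/n) A R^(2/3) S^(1/2) = (1/0.024) × 23.99 × 1.359^(2/3) × 0.0065^(1/2) = 98.9 m³/s.

Q = 98.9 m³/s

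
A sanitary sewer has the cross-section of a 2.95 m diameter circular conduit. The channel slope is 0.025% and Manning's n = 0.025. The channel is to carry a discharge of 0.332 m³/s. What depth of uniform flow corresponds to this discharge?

Manning's equation rearranged: A R^(2/3) = nQ / (1·√S) = 0.025 × 0.332 / (√0.00025) = 0.5249.
Try y = 0.718 m: A R^(2/3) = 0.7247 — high.
Try y = 0.489 m: A R^(2/3) = 0.3331 — low.
Try y = 0.611 m: A R^(2/3) = 0.5244 — close enough.

y_n = 0.611 m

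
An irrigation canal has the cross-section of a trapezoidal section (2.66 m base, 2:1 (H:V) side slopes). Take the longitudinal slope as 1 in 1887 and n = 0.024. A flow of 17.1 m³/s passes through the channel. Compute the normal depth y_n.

y_n = 2.19 m

Manning's equation rearranged: A R^(2/3) = nQ / (1·√S) = 0.024 × 17.1 / (√0.0005299) = 17.83.
At y = 2.45 m: A R^(2/3) = 22.74 — too large.
At y = 1.8 m: A R^(2/3) = 11.66 — too small.
At y = 2.19 m: A R^(2/3) = 17.78 — close enough.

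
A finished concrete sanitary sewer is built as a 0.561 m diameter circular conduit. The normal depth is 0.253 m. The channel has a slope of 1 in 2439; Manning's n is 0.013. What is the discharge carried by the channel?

For a circular section of diameter D = 0.561 m at depth y = 0.253 m, the central angle is θ = 2 arccos(1 − 2y/D) = 2.945 rad. Then A = (D²/8)(θ − sin θ) = 0.1082 m² and P = Dθ/2 = 0.8261 m.
Hydraulic radius R = A/P = 0.1082/0.8261 = 0.131 m.
Manning's equation: Q = (1/n) A R^(2/3) S^(1/2) = (1/0.013) × 0.1082 × 0.131^(2/3) × 0.00041^(1/2) = 0.0435 m³/s.

Q = 0.0435 m³/s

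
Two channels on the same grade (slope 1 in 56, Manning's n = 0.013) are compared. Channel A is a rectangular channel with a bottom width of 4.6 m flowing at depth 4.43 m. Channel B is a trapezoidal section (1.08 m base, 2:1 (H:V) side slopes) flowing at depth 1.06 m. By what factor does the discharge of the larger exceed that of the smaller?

Channel A: Flow area A = b·y = 4.6 × 4.43 = 20.38 m². Wetted perimeter P = b + 2y = 4.6 + 2×4.43 = 13.46 m. Hydraulic radius R = A/P = 20.38/13.46 = 1.514 m. Q_A = (1/0.013)·20.38·1.514^(2/3)·√0.01786 = 276.2 m³/s.
Channel B: With bottom width b = 1.08 m and side slope z = 2: A = (b + zy)y = (1.08 + 2×1.06)×1.06 = 3.392 m²; P = b + 2y√(1+z²) = 1.08 + 2×1.06×2.236 = 5.82 m. Hydraulic radius R = A/P = 3.392/5.82 = 0.5828 m. Q_B = (1/0.013)·3.392·0.5828^(2/3)·√0.01786 = 24.33 m³/s.
The larger discharge is 276.2 m³/s and the smaller is 24.33 m³/s; the ratio is 11.4.

11.4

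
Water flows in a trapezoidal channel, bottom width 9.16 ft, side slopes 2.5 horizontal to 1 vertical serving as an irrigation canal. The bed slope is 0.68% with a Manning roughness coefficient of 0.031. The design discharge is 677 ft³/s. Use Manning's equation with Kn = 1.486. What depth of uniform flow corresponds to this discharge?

y_n = 4.39 ft

Manning's equation rearranged: A R^(2/3) = nQ / (1.486·√S) = 0.031 × 677 / (1.486 × √0.0068) = 171.3.
Try y = 3.92 ft: A R^(2/3) = 135.3 — low.
Try y = 5.56 ft: A R^(2/3) = 283 — high.
Try y = 4.39 ft: A R^(2/3) = 171.2 — matches.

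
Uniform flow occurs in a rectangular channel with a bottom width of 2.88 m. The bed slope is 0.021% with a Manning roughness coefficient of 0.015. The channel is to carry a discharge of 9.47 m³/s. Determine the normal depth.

y_n = 3.38 m

Manning's equation rearranged: A R^(2/3) = nQ / (1·√S) = 0.015 × 9.47 / (√0.00021) = 9.802.
At y = 2.66 m: A R^(2/3) = 7.321 — short.
At y = 4.02 m: A R^(2/3) = 12.04 — over.
At y = 3.38 m: A R^(2/3) = 9.798 — matches.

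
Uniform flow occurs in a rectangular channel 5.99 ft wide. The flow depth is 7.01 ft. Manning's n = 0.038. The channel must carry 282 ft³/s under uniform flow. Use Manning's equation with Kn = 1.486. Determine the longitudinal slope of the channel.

S = 0.011

Flow area A = b·y = 5.99 × 7.01 = 41.99 ft². Wetted perimeter P = b + 2y = 5.99 + 2×7.01 = 20.01 ft.
Hydraulic radius R = A/P = 41.99/20.01 = 2.098 ft.
From Manning's equation, S = [nQ / (1.486 A R^(2/3))]² = [0.038 × 282 / (1.486 × 41.99 × 2.098^(2/3))]² = 0.011.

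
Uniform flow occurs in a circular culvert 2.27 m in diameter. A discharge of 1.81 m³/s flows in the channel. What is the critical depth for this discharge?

At critical depth, Q² T / (g A³) = 1, i.e. A³/T = Q²/g = 1.81²/9.81 = 0.334.
Try y = 0.719 m: A³/T = 0.6316 — high.
Try y = 0.47 m: A³/T = 0.1207 — low.
Try y = 0.61 m: A³/T = 0.3337 — ≈ 0.334.

y_c = 0.61 m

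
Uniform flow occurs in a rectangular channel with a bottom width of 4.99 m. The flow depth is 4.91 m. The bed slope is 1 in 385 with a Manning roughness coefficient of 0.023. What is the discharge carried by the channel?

Flow area A = b·y = 4.99 × 4.91 = 24.5 m². Wetted perimeter P = b + 2y = 4.99 + 2×4.91 = 14.81 m.
Hydraulic radius R = A/P = 24.5/14.81 = 1.654 m.
Manning's equation: Q = (1/n) A R^(2/3) S^(1/2) = (1/0.023) × 24.5 × 1.654^(2/3) × 0.002597^(1/2) = 75.9 m³/s.

Q = 75.9 m³/s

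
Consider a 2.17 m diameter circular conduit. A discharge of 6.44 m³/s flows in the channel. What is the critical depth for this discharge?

y_c = 1.2 m

At critical depth, Q² T / (g A³) = 1, i.e. A³/T = Q²/g = 6.44²/9.81 = 4.228.
At y = 0.846 m: A³/T = 1.123 — low.
At y = 1.5 m: A³/T = 10.12 — high.
At y = 1.2 m: A³/T = 4.281 — close enough.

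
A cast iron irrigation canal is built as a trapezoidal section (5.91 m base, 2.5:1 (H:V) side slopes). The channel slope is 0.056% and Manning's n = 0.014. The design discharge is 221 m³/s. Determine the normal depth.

y_n = 4.3 m

Manning's equation rearranged: A R^(2/3) = nQ / (1·√S) = 0.014 × 221 / (√0.00056) = 130.7.
At y = 3.45 m: A R^(2/3) = 80.86 — too small.
At y = 4.3 m: A R^(2/3) = 130.7 — ≈ 130.7.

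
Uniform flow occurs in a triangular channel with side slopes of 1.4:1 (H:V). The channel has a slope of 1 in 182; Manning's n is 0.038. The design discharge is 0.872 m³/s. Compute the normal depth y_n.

Manning's equation rearranged: A R^(2/3) = nQ / (1·√S) = 0.038 × 0.872 / (√0.005495) = 0.447.
Try y = 0.607 m: A R^(2/3) = 0.203 — low.
Try y = 0.969 m: A R^(2/3) = 0.7068 — high.
Try y = 0.816 m: A R^(2/3) = 0.447 — matches.

y_n = 0.816 m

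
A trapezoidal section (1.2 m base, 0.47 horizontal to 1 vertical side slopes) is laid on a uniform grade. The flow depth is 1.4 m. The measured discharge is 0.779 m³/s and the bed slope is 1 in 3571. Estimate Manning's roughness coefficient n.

n = 0.04

With bottom width b = 1.2 m and side slope z = 0.47: A = (b + zy)y = (1.2 + 0.47×1.4)×1.4 = 2.601 m²; P = b + 2y√(1+z²) = 1.2 + 2×1.4×1.105 = 4.294 m.
Hydraulic radius R = A/P = 2.601/4.294 = 0.6058 m.
Rearranging Manning's equation: n = (1/Q) A R^(2/3) S^(1/2) = (1/0.779) × 2.601 × 0.6058^(2/3) × √0.00028 = 0.04.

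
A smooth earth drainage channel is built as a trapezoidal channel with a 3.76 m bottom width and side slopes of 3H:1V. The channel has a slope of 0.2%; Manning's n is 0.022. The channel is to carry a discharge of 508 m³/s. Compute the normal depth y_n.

Manning's equation rearranged: A R^(2/3) = nQ / (1·√S) = 0.022 × 508 / (√0.002) = 249.9.
Try y = 3.94 m: A R^(2/3) = 102 — too small.
Try y = 7.09 m: A R^(2/3) = 420.8 — too large.
Try y = 5.73 m: A R^(2/3) = 249.8 — matches.

y_n = 5.73 m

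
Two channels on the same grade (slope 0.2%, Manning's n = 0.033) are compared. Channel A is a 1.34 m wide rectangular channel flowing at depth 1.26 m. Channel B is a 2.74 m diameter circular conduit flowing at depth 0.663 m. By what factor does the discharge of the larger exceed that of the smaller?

Channel A: Flow area A = b·y = 1.34 × 1.26 = 1.688 m². Wetted perimeter P = b + 2y = 1.34 + 2×1.26 = 3.86 m. Hydraulic radius R = A/P = 1.688/3.86 = 0.4374 m. Q_A = (1/0.033)·1.688·0.4374^(2/3)·√0.002 = 1.318 m³/s.
Channel B: For a circular section of diameter D = 2.74 m at depth y = 0.663 m, the central angle is θ = 2 arccos(1 − 2y/D) = 2.057 rad. Then A = (D²/8)(θ − sin θ) = 1.101 m² and P = Dθ/2 = 2.818 m. Hydraulic radius R = A/P = 1.101/2.818 = 0.3906 m. Q_B = (1/0.033)·1.101·0.3906^(2/3)·√0.002 = 0.7972 m³/s.
The larger discharge is 1.318 m³/s and the smaller is 0.7972 m³/s; the ratio is 1.65.

1.65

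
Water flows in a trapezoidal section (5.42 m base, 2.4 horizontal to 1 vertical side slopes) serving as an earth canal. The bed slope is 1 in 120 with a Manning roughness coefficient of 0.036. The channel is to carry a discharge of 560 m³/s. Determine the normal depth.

Manning's equation rearranged: A R^(2/3) = nQ / (1·√S) = 0.036 × 560 / (√0.008333) = 220.8.
Trying y = 4.11 m: A R^(2/3) = 110.9 — low.
Trying y = 6.09 m: A R^(2/3) = 269.9 — high.
Trying y = 5.58 m: A R^(2/3) = 220.7 — ≈ 220.8.

y_n = 5.58 m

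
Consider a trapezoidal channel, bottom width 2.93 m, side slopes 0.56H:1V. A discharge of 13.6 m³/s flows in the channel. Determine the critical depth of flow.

At critical depth, Q² T / (g A³) = 1, i.e. A³/T = Q²/g = 13.6²/9.81 = 18.85.
Try y = 1.41 m: A³/T = 31.99 — too large.
Try y = 1.2 m: A³/T = 18.89 — close enough.

y_c = 1.2 m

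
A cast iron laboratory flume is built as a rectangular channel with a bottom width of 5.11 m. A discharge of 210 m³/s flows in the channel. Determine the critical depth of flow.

For a rectangular channel, critical depth y_c = (q²/g)^(1/3) where q = Q/b = 210/5.11 = 41.1 m²/s.
So y_c = (41.1²/9.81)^(1/3) = 5.56 m.

y_c = 5.56 m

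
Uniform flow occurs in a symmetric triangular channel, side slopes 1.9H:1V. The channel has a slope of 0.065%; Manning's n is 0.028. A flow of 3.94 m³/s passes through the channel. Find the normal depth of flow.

y_n = 1.67 m

Manning's equation rearranged: A R^(2/3) = nQ / (1·√S) = 0.028 × 3.94 / (√0.00065) = 4.327.
Trying y = 1.28 m: A R^(2/3) = 2.131 — low.
Trying y = 1.91 m: A R^(2/3) = 6.196 — high.
Trying y = 1.67 m: A R^(2/3) = 4.331 — matches.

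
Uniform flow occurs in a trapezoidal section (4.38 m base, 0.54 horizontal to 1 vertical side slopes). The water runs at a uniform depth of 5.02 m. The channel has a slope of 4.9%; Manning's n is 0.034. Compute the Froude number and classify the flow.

supercritical

With bottom width b = 4.38 m and side slope z = 0.54: A = (b + zy)y = (4.38 + 0.54×5.02)×5.02 = 35.6 m²; P = b + 2y√(1+z²) = 4.38 + 2×5.02×1.136 = 15.79 m.
Hydraulic radius R = A/P = 35.6/15.79 = 2.254 m.
V = (1/n) R^(2/3) √S = (1/0.034) × 2.254^(2/3) × √0.049 = 11.19 m/s. Hydraulic depth D_h = A/T = 35.6/9.802 = 3.632 m.
Froude number Fr = V/√(g·D_h) = 11.19/√(9.81×3.632) = 1.88, which is greater than 1, so the flow is supercritical.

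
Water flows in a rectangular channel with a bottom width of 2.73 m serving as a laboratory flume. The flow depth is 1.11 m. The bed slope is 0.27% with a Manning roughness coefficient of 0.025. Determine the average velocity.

Flow area A = b·y = 2.73 × 1.11 = 3.03 m². Wetted perimeter P = b + 2y = 2.73 + 2×1.11 = 4.95 m.
Hydraulic radius R = A/P = 3.03/4.95 = 0.6122 m.
From Manning's equation, V = (1/n) R^(2/3) S^(1/2) = (1/0.025) × 0.6122^(2/3) × 0.0027^(1/2) = 1.5 m/s.

V = 1.5 m/s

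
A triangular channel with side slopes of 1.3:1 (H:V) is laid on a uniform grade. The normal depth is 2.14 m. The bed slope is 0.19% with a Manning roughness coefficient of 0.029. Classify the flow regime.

For a triangular section with side slope z = 1.3: A = zy² = 1.3×2.14² = 5.953 m²; P = 2y√(1+z²) = 2×2.14×1.64 = 7.02 m.
Hydraulic radius R = A/P = 5.953/7.02 = 0.8481 m.
V = (1/n) R^(2/3) √S = (1/0.029) × 0.8481^(2/3) × √0.0019 = 1.347 m/s. Hydraulic depth D_h = A/T = 5.953/5.564 = 1.07 m.
Froude number Fr = V/√(g·D_h) = 1.347/√(9.81×1.07) = 0.416, which is less than 1, so the flow is subcritical.

subcritical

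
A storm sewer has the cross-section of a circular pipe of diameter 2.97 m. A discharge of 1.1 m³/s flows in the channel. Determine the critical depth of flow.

y_c = 0.439 m

At critical depth, Q² T / (g A³) = 1, i.e. A³/T = Q²/g = 1.1²/9.81 = 0.1233.
Trying y = 0.394 m: A³/T = 0.08038 — too small.
Trying y = 0.475 m: A³/T = 0.1679 — too large.
Trying y = 0.439 m: A³/T = 0.1231 — close enough.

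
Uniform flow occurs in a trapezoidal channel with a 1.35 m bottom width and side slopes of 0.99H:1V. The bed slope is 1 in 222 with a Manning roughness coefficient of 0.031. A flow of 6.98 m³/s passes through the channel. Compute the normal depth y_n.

Manning's equation rearranged: A R^(2/3) = nQ / (1·√S) = 0.031 × 6.98 / (√0.004505) = 3.224.
At y = 1.78 m: A R^(2/3) = 5.053 — too large.
At y = 1.43 m: A R^(2/3) = 3.224 — matches.

y_n = 1.43 m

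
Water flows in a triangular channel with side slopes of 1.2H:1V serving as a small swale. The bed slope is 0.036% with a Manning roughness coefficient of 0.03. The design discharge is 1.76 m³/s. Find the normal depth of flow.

Manning's equation rearranged: A R^(2/3) = nQ / (1·√S) = 0.03 × 1.76 / (√0.00036) = 2.783.
At y = 1.38 m: A R^(2/3) = 1.497 — low.
At y = 1.74 m: A R^(2/3) = 2.777 — close enough.

y_n = 1.74 m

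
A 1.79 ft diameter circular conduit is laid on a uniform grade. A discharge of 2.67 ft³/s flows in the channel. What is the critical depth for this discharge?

At critical depth, Q² T / (g A³) = 1, i.e. A³/T = Q²/g = 2.67²/32.2 = 0.2214.
At y = 0.474 ft: A³/T = 0.0961 — low.
At y = 0.751 ft: A³/T = 0.5688 — high.
At y = 0.588 ft: A³/T = 0.2217 — matches.

y_c = 0.588 ft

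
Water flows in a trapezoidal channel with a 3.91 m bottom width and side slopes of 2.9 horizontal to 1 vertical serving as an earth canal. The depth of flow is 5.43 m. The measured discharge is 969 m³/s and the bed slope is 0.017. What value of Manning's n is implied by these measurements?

n = 0.029

With bottom width b = 3.91 m and side slope z = 2.9: A = (b + zy)y = (3.91 + 2.9×5.43)×5.43 = 106.7 m²; P = b + 2y√(1+z²) = 3.91 + 2×5.43×3.068 = 37.22 m.
Hydraulic radius R = A/P = 106.7/37.22 = 2.867 m.
Rearranging Manning's equation: n = (1/Q) A R^(2/3) S^(1/2) = (1/969) × 106.7 × 2.867^(2/3) × √0.017 = 0.029.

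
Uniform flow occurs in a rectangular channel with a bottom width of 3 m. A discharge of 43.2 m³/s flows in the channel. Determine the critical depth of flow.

For a rectangular channel, critical depth y_c = (q²/g)^(1/3) where q = Q/b = 43.2/3 = 14.4 m²/s.
So y_c = (14.4²/9.81)^(1/3) = 2.76 m.

y_c = 2.76 m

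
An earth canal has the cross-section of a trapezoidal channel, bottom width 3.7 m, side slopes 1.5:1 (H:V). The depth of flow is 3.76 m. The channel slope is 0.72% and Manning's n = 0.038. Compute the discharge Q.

With bottom width b = 3.7 m and side slope z = 1.5: A = (b + zy)y = (3.7 + 1.5×3.76)×3.76 = 35.12 m²; P = b + 2y√(1+z²) = 3.7 + 2×3.76×1.803 = 17.26 m.
Hydraulic radius R = A/P = 35.12/17.26 = 2.035 m.
Manning's equation: Q = (1/n) A R^(2/3) S^(1/2) = (1/0.038) × 35.12 × 2.035^(2/3) × 0.0072^(1/2) = 126 m³/s.

Q = 126 m³/s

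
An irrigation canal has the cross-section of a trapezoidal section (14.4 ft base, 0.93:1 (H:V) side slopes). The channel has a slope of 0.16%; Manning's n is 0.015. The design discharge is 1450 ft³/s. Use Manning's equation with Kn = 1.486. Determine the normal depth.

y_n = 6.75 ft

Manning's equation rearranged: A R^(2/3) = nQ / (1.486·√S) = 0.015 × 1450 / (1.486 × √0.0016) = 365.9.
Try y = 8.59 ft: A R^(2/3) = 568.3 — over.
Try y = 5.87 ft: A R^(2/3) = 285.4 — short.
Try y = 6.75 ft: A R^(2/3) = 366.2 — close enough.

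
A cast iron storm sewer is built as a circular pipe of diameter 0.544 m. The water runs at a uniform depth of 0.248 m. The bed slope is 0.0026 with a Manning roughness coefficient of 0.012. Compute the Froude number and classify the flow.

subcritical

For a circular section of diameter D = 0.544 m at depth y = 0.248 m, the central angle is θ = 2 arccos(1 − 2y/D) = 2.965 rad. Then A = (D²/8)(θ − sin θ) = 0.1032 m² and P = Dθ/2 = 0.8065 m.
Hydraulic radius R = A/P = 0.1032/0.8065 = 0.1279 m.
V = (1/n) R^(2/3) √S = (1/0.012) × 0.1279^(2/3) × √0.0026 = 1.079 m/s. Hydraulic depth D_h = A/T = 0.1032/0.5419 = 0.1904 m.
Froude number Fr = V/√(g·D_h) = 1.079/√(9.81×0.1904) = 0.789, which is less than 1, so the flow is subcritical.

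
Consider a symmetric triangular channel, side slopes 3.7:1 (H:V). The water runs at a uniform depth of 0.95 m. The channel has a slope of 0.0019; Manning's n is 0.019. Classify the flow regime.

subcritical

For a triangular section with side slope z = 3.7: A = zy² = 3.7×0.95² = 3.339 m²; P = 2y√(1+z²) = 2×0.95×3.833 = 7.282 m.
Hydraulic radius R = A/P = 3.339/7.282 = 0.4585 m.
V = (1/n) R^(2/3) √S = (1/0.019) × 0.4585^(2/3) × √0.0019 = 1.364 m/s. Hydraulic depth D_h = A/T = 3.339/7.03 = 0.475 m.
Froude number Fr = V/√(g·D_h) = 1.364/√(9.81×0.475) = 0.632, which is less than 1, so the flow is subcritical.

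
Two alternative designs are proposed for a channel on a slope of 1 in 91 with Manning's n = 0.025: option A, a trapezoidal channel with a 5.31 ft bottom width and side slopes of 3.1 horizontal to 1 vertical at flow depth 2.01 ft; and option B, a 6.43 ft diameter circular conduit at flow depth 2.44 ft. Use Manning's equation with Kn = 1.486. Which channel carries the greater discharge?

channel A

Channel A: With bottom width b = 5.31 ft and side slope z = 3.1: A = (b + zy)y = (5.31 + 3.1×2.01)×2.01 = 23.2 ft²; P = b + 2y√(1+z²) = 5.31 + 2×2.01×3.257 = 18.4 ft. Hydraulic radius R = A/P = 23.2/18.4 = 1.26 ft. Q_A = (1.486/0.025)·23.2·1.26^(2/3)·√0.01099 = 168.7 ft³/s.
Channel B: For a circular section of diameter D = 6.43 ft at depth y = 2.44 ft, the central angle is θ = 2 arccos(1 − 2y/D) = 2.655 rad. Then A = (D²/8)(θ − sin θ) = 11.3 ft² and P = Dθ/2 = 8.535 ft. Hydraulic radius R = A/P = 11.3/8.535 = 1.324 ft. Q_B = (1.486/0.025)·11.3·1.324^(2/3)·√0.01099 = 84.92 ft³/s.
Q_A = 168.7 ft³/s vs Q_B = 84.92 ft³/s, so channel A carries more.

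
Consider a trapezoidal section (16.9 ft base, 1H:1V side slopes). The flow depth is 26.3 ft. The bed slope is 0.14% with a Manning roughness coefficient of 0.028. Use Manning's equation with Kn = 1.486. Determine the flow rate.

With bottom width b = 16.9 ft and side slope z = 1: A = (b + zy)y = (16.9 + 1×26.3)×26.3 = 1136 ft²; P = b + 2y√(1+z²) = 16.9 + 2×26.3×1.414 = 91.29 ft.
Hydraulic radius R = A/P = 1136/91.29 = 12.45 ft.
Manning's equation: Q = (1.486/n) A R^(2/3) S^(1/2) = (1.486/0.028) × 1136 × 12.45^(2/3) × 0.0014^(1/2) = 12100 ft³/s.

Q = 12100 ft³/s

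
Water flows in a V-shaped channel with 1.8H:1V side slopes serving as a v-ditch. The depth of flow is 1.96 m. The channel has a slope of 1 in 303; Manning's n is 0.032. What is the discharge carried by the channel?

Q = 11.2 m³/s

For a triangular section with side slope z = 1.8: A = zy² = 1.8×1.96² = 6.915 m²; P = 2y√(1+z²) = 2×1.96×2.059 = 8.072 m.
Hydraulic radius R = A/P = 6.915/8.072 = 0.8567 m.
Manning's equation: Q = (1/n) A R^(2/3) S^(1/2) = (1/0.032) × 6.915 × 0.8567^(2/3) × 0.0033^(1/2) = 11.2 m³/s.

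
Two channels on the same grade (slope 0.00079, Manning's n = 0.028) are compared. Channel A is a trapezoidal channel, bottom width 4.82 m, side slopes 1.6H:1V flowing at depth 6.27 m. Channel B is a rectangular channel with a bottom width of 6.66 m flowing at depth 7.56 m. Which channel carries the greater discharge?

Channel A: With bottom width b = 4.82 m and side slope z = 1.6: A = (b + zy)y = (4.82 + 1.6×6.27)×6.27 = 93.12 m²; P = b + 2y√(1+z²) = 4.82 + 2×6.27×1.887 = 28.48 m. Hydraulic radius R = A/P = 93.12/28.48 = 3.27 m. Q_A = (1/0.028)·93.12·3.27^(2/3)·√0.00079 = 205.9 m³/s.
Channel B: Flow area A = b·y = 6.66 × 7.56 = 50.35 m². Wetted perimeter P = b + 2y = 6.66 + 2×7.56 = 21.78 m. Hydraulic radius R = A/P = 50.35/21.78 = 2.312 m. Q_B = (1/0.028)·50.35·2.312^(2/3)·√0.00079 = 88.36 m³/s.
Q_A = 205.9 m³/s vs Q_B = 88.36 m³/s, so channel A carries more.

channel A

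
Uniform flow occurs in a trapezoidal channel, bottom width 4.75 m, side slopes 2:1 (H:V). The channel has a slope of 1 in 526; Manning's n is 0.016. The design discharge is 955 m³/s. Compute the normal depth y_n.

y_n = 7.37 m

Manning's equation rearranged: A R^(2/3) = nQ / (1·√S) = 0.016 × 955 / (√0.001901) = 350.4.
Trying y = 5.59 m: A R^(2/3) = 185 — too small.
Trying y = 8.94 m: A R^(2/3) = 553.3 — too large.
Trying y = 7.37 m: A R^(2/3) = 350.3 — close enough.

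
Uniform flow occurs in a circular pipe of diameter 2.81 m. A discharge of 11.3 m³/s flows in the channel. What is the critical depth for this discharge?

y_c = 1.48 m

At critical depth, Q² T / (g A³) = 1, i.e. A³/T = Q²/g = 11.3²/9.81 = 13.02.
Trying y = 1.87 m: A³/T = 31.76 — too large.
Trying y = 1.2 m: A³/T = 5.803 — too small.
Trying y = 1.48 m: A³/T = 12.94 — matches.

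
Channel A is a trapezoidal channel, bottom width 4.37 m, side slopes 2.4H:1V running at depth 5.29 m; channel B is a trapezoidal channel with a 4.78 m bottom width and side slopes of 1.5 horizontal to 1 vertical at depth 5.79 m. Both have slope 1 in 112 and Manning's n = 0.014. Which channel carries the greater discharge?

channel A

Channel A: With bottom width b = 4.37 m and side slope z = 2.4: A = (b + zy)y = (4.37 + 2.4×5.29)×5.29 = 90.28 m²; P = b + 2y√(1+z²) = 4.37 + 2×5.29×2.6 = 31.88 m. Hydraulic radius R = A/P = 90.28/31.88 = 2.832 m. Q_A = (1/0.014)·90.28·2.832^(2/3)·√0.008929 = 1220 m³/s.
Channel B: With bottom width b = 4.78 m and side slope z = 1.5: A = (b + zy)y = (4.78 + 1.5×5.79)×5.79 = 77.96 m²; P = b + 2y√(1+z²) = 4.78 + 2×5.79×1.803 = 25.66 m. Hydraulic radius R = A/P = 77.96/25.66 = 3.039 m. Q_B = (1/0.014)·77.96·3.039^(2/3)·√0.008929 = 1104 m³/s.
Q_A = 1220 m³/s vs Q_B = 1104 m³/s, so channel A carries more.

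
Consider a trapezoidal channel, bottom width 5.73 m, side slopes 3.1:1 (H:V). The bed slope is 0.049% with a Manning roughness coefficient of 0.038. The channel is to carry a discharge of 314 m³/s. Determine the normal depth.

Manning's equation rearranged: A R^(2/3) = nQ / (1·√S) = 0.038 × 314 / (√0.00049) = 539.
Try y = 6.66 m: A R^(2/3) = 410.8 — too small.
Try y = 8.79 m: A R^(2/3) = 802 — too large.
Try y = 7.46 m: A R^(2/3) = 539 — matches.

y_n = 7.46 m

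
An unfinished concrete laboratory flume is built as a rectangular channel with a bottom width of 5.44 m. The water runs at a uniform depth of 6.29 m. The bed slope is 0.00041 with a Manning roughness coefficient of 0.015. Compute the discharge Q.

Flow area A = b·y = 5.44 × 6.29 = 34.22 m². Wetted perimeter P = b + 2y = 5.44 + 2×6.29 = 18.02 m.
Hydraulic radius R = A/P = 34.22/18.02 = 1.899 m.
Manning's equation: Q = (1/n) A R^(2/3) S^(1/2) = (1/0.015) × 34.22 × 1.899^(2/3) × 0.00041^(1/2) = 70.8 m³/s.

Q = 70.8 m³/s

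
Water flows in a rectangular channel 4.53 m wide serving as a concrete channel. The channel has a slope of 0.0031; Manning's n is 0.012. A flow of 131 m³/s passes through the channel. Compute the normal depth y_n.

Manning's equation rearranged: A R^(2/3) = nQ / (1·√S) = 0.012 × 131 / (√0.0031) = 28.23.
Trying y = 3.54 m: A R^(2/3) = 19.89 — low.
Trying y = 5.86 m: A R^(2/3) = 36.82 — high.
Trying y = 4.7 m: A R^(2/3) = 28.25 — close enough.

y_n = 4.7 m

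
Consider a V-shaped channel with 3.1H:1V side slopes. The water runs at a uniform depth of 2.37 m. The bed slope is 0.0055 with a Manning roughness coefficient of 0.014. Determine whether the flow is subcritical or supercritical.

For a triangular section with side slope z = 3.1: A = zy² = 3.1×2.37² = 17.41 m²; P = 2y√(1+z²) = 2×2.37×3.257 = 15.44 m.
Hydraulic radius R = A/P = 17.41/15.44 = 1.128 m.
V = (1/n) R^(2/3) √S = (1/0.014) × 1.128^(2/3) × √0.0055 = 5.739 m/s. Hydraulic depth D_h = A/T = 17.41/14.69 = 1.185 m.
Froude number Fr = V/√(g·D_h) = 5.739/√(9.81×1.185) = 1.68, which is greater than 1, so the flow is supercritical.

supercritical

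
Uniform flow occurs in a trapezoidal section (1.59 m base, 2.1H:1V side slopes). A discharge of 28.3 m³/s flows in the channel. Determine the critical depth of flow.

y_c = 1.72 m

At critical depth, Q² T / (g A³) = 1, i.e. A³/T = Q²/g = 28.3²/9.81 = 81.64.
Trying y = 2.2 m: A³/T = 235.5 — high.
Trying y = 1.21 m: A³/T = 18.72 — low.
Trying y = 1.72 m: A³/T = 81.27 — ≈ 81.64.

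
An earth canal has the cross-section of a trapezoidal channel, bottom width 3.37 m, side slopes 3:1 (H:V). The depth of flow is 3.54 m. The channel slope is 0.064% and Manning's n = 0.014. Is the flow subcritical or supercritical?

With bottom width b = 3.37 m and side slope z = 3: A = (b + zy)y = (3.37 + 3×3.54)×3.54 = 49.52 m²; P = b + 2y√(1+z²) = 3.37 + 2×3.54×3.162 = 25.76 m.
Hydraulic radius R = A/P = 49.52/25.76 = 1.923 m.
V = (1/n) R^(2/3) √S = (1/0.014) × 1.923^(2/3) × √0.00064 = 2.794 m/s. Hydraulic depth D_h = A/T = 49.52/24.61 = 2.012 m.
Froude number Fr = V/√(g·D_h) = 2.794/√(9.81×2.012) = 0.629, which is less than 1, so the flow is subcritical.

subcritical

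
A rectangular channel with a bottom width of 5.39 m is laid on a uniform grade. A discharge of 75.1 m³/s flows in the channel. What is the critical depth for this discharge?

For a rectangular channel, critical depth y_c = (q²/g)^(1/3) where q = Q/b = 75.1/5.39 = 13.93 m²/s.
So y_c = (13.93²/9.81)^(1/3) = 2.7 m.

y_c = 2.7 m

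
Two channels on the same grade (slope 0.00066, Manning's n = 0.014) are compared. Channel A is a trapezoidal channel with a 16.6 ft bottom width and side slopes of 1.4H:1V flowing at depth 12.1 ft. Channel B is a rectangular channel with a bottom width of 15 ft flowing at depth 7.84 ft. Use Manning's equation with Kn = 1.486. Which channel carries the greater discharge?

Channel A: With bottom width b = 16.6 ft and side slope z = 1.4: A = (b + zy)y = (16.6 + 1.4×12.1)×12.1 = 405.8 ft²; P = b + 2y√(1+z²) = 16.6 + 2×12.1×1.72 = 58.24 ft. Hydraulic radius R = A/P = 405.8/58.24 = 6.969 ft. Q_A = (1.486/0.014)·405.8·6.969^(2/3)·√0.00066 = 4038 ft³/s.
Channel B: Flow area A = b·y = 15 × 7.84 = 117.6 ft². Wetted perimeter P = b + 2y = 15 + 2×7.84 = 30.68 ft. Hydraulic radius R = A/P = 117.6/30.68 = 3.833 ft. Q_B = (1.486/0.014)·117.6·3.833^(2/3)·√0.00066 = 785.4 ft³/s.
Q_A = 4038 ft³/s vs Q_B = 785.4 ft³/s, so channel A carries more.

channel A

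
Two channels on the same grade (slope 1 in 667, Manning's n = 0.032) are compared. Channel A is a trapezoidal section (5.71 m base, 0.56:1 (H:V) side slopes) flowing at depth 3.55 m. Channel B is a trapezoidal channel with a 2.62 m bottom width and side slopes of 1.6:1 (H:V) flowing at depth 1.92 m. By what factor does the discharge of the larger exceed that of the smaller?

3.67

Channel A: With bottom width b = 5.71 m and side slope z = 0.56: A = (b + zy)y = (5.71 + 0.56×3.55)×3.55 = 27.33 m²; P = b + 2y√(1+z²) = 5.71 + 2×3.55×1.146 = 13.85 m. Hydraulic radius R = A/P = 27.33/13.85 = 1.973 m. Q_A = (1/0.032)·27.33·1.973^(2/3)·√0.001499 = 52.03 m³/s.
Channel B: With bottom width b = 2.62 m and side slope z = 1.6: A = (b + zy)y = (2.62 + 1.6×1.92)×1.92 = 10.93 m²; P = b + 2y√(1+z²) = 2.62 + 2×1.92×1.887 = 9.865 m. Hydraulic radius R = A/P = 10.93/9.865 = 1.108 m. Q_B = (1/0.032)·10.93·1.108^(2/3)·√0.001499 = 14.16 m³/s.
The larger discharge is 52.03 m³/s and the smaller is 14.16 m³/s; the ratio is 3.67.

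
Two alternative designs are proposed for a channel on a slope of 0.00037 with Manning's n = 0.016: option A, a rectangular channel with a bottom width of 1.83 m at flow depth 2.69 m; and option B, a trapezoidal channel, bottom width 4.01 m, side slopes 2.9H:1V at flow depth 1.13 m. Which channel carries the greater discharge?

channel B

Channel A: Flow area A = b·y = 1.83 × 2.69 = 4.923 m². Wetted perimeter P = b + 2y = 1.83 + 2×2.69 = 7.21 m. Hydraulic radius R = A/P = 4.923/7.21 = 0.6828 m. Q_A = (1/0.016)·4.923·0.6828^(2/3)·√0.00037 = 4.589 m³/s.
Channel B: With bottom width b = 4.01 m and side slope z = 2.9: A = (b + zy)y = (4.01 + 2.9×1.13)×1.13 = 8.234 m²; P = b + 2y√(1+z²) = 4.01 + 2×1.13×3.068 = 10.94 m. Hydraulic radius R = A/P = 8.234/10.94 = 0.7525 m. Q_B = (1/0.016)·8.234·0.7525^(2/3)·√0.00037 = 8.19 m³/s.
Q_A = 4.589 m³/s vs Q_B = 8.19 m³/s, so channel B carries more.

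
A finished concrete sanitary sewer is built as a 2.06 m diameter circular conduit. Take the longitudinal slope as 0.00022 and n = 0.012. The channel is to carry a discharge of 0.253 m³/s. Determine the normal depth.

y_n = 0.43 m

Manning's equation rearranged: A R^(2/3) = nQ / (1·√S) = 0.012 × 0.253 / (√0.00022) = 0.2047.
Try y = 0.473 m: A R^(2/3) = 0.2476 — over.
Try y = 0.385 m: A R^(2/3) = 0.1634 — short.
Try y = 0.43 m: A R^(2/3) = 0.2045 — matches.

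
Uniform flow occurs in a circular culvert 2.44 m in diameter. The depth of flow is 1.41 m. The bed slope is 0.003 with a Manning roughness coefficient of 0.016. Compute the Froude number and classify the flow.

For a circular section of diameter D = 2.44 m at depth y = 1.41 m, the central angle is θ = 2 arccos(1 − 2y/D) = 3.454 rad. Then A = (D²/8)(θ − sin θ) = 2.8 m² and P = Dθ/2 = 4.214 m.
Hydraulic radius R = A/P = 2.8/4.214 = 0.6643 m.
V = (1/n) R^(2/3) √S = (1/0.016) × 0.6643^(2/3) × √0.003 = 2.606 m/s. Hydraulic depth D_h = A/T = 2.8/2.41 = 1.162 m.
Froude number Fr = V/√(g·D_h) = 2.606/√(9.81×1.162) = 0.772, which is less than 1, so the flow is subcritical.

subcritical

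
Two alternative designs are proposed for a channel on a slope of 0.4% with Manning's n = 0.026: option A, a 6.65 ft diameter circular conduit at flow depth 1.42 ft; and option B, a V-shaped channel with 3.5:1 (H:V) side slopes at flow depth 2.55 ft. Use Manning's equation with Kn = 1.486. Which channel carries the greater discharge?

Channel A: For a circular section of diameter D = 6.65 ft at depth y = 1.42 ft, the central angle is θ = 2 arccos(1 − 2y/D) = 1.921 rad. Then A = (D²/8)(θ − sin θ) = 5.43 ft² and P = Dθ/2 = 6.389 ft. Hydraulic radius R = A/P = 5.43/6.389 = 0.8499 ft. Q_A = (1.486/0.026)·5.43·0.8499^(2/3)·√0.004 = 17.61 ft³/s.
Channel B: For a triangular section with side slope z = 3.5: A = zy² = 3.5×2.55² = 22.76 ft²; P = 2y√(1+z²) = 2×2.55×3.64 = 18.56 ft. Hydraulic radius R = A/P = 22.76/18.56 = 1.226 ft. Q_B = (1.486/0.026)·22.76·1.226^(2/3)·√0.004 = 94.23 ft³/s.
Q_A = 17.61 ft³/s vs Q_B = 94.23 ft³/s, so channel B carries more.

channel B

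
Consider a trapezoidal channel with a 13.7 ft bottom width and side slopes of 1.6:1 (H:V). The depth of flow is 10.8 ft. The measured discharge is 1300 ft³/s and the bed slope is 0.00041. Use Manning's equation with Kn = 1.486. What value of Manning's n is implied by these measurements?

n = 0.026

With bottom width b = 13.7 ft and side slope z = 1.6: A = (b + zy)y = (13.7 + 1.6×10.8)×10.8 = 334.6 ft²; P = b + 2y√(1+z²) = 13.7 + 2×10.8×1.887 = 54.45 ft.
Hydraulic radius R = A/P = 334.6/54.45 = 6.144 ft.
Rearranging Manning's equation: n = (1.486/Q) A R^(2/3) S^(1/2) = (1.486/1300) × 334.6 × 6.144^(2/3) × √0.00041 = 0.026.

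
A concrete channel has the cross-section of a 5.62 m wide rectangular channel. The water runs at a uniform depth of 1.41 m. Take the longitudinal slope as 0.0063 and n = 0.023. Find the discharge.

Q = 26.2 m³/s

Flow area A = b·y = 5.62 × 1.41 = 7.924 m². Wetted perimeter P = b + 2y = 5.62 + 2×1.41 = 8.44 m.
Hydraulic radius R = A/P = 7.924/8.44 = 0.9389 m.
Manning's equation: Q = (1/n) A R^(2/3) S^(1/2) = (1/0.023) × 7.924 × 0.9389^(2/3) × 0.0063^(1/2) = 26.2 m³/s.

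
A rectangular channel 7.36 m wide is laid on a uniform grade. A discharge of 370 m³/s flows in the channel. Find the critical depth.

y_c = 6.36 m

For a rectangular channel, critical depth y_c = (q²/g)^(1/3) where q = Q/b = 370/7.36 = 50.27 m²/s.
So y_c = (50.27²/9.81)^(1/3) = 6.36 m.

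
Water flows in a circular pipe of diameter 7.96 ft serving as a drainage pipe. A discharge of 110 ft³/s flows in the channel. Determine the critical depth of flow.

y_c = 2.6 ft

At critical depth, Q² T / (g A³) = 1, i.e. A³/T = Q²/g = 110²/32.2 = 375.8.
At y = 2.95 ft: A³/T = 614 — over.
At y = 2.08 ft: A³/T = 158.7 — short.
At y = 2.6 ft: A³/T = 377.2 — ≈ 375.8.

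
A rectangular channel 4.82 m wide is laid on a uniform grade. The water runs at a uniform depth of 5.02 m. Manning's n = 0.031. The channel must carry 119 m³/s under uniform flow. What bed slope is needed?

Flow area A = b·y = 4.82 × 5.02 = 24.2 m². Wetted perimeter P = b + 2y = 4.82 + 2×5.02 = 14.86 m.
Hydraulic radius R = A/P = 24.2/14.86 = 1.628 m.
From Manning's equation, S = [nQ / (1 A R^(2/3))]² = [0.031 × 119 / (1 × 24.2 × 1.628^(2/3))]² = 0.0121.

S = 0.0121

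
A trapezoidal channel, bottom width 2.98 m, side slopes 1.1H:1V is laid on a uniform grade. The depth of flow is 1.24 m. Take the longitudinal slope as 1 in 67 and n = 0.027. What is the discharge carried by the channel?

With bottom width b = 2.98 m and side slope z = 1.1: A = (b + zy)y = (2.98 + 1.1×1.24)×1.24 = 5.387 m²; P = b + 2y√(1+z²) = 2.98 + 2×1.24×1.487 = 6.667 m.
Hydraulic radius R = A/P = 5.387/6.667 = 0.808 m.
Manning's equation: Q = (1/n) A R^(2/3) S^(1/2) = (1/0.027) × 5.387 × 0.808^(2/3) × 0.01493^(1/2) = 21.1 m³/s.

Q = 21.1 m³/s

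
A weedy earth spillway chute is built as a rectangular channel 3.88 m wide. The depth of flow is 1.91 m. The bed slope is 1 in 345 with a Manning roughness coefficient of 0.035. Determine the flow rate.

Q = 11.1 m³/s

Flow area A = b·y = 3.88 × 1.91 = 7.411 m². Wetted perimeter P = b + 2y = 3.88 + 2×1.91 = 7.7 m.
Hydraulic radius R = A/P = 7.411/7.7 = 0.9624 m.
Manning's equation: Q = (1/n) A R^(2/3) S^(1/2) = (1/0.035) × 7.411 × 0.9624^(2/3) × 0.002899^(1/2) = 11.1 m³/s.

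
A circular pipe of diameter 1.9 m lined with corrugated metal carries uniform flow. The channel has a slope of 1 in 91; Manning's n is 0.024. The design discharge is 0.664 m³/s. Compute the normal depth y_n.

y_n = 0.381 m

Manning's equation rearranged: A R^(2/3) = nQ / (1·√S) = 0.024 × 0.664 / (√0.01099) = 0.152.
Try y = 0.32 m: A R^(2/3) = 0.1065 — short.
Try y = 0.381 m: A R^(2/3) = 0.152 — matches.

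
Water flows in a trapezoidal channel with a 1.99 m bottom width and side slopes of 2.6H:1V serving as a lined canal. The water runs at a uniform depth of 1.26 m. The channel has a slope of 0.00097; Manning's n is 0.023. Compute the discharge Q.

With bottom width b = 1.99 m and side slope z = 2.6: A = (b + zy)y = (1.99 + 2.6×1.26)×1.26 = 6.635 m²; P = b + 2y√(1+z²) = 1.99 + 2×1.26×2.786 = 9.01 m.
Hydraulic radius R = A/P = 6.635/9.01 = 0.7364 m.
Manning's equation: Q = (1/n) A R^(2/3) S^(1/2) = (1/0.023) × 6.635 × 0.7364^(2/3) × 0.00097^(1/2) = 7.33 m³/s.

Q = 7.33 m³/s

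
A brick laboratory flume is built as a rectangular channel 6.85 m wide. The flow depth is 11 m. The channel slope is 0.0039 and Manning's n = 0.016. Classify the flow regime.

Flow area A = b·y = 6.85 × 11 = 75.35 m². Wetted perimeter P = b + 2y = 6.85 + 2×11 = 28.85 m.
Hydraulic radius R = A/P = 75.35/28.85 = 2.612 m.
V = (1/n) R^(2/3) √S = (1/0.016) × 2.612^(2/3) × √0.0039 = 7.402 m/s. Hydraulic depth D_h = A/T = 75.35/6.85 = 11 m.
Froude number Fr = V/√(g·D_h) = 7.402/√(9.81×11) = 0.713, which is less than 1, so the flow is subcritical.

subcritical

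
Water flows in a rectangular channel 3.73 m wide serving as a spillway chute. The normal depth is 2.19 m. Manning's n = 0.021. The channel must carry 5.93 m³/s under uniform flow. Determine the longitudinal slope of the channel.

Flow area A = b·y = 3.73 × 2.19 = 8.169 m². Wetted perimeter P = b + 2y = 3.73 + 2×2.19 = 8.11 m.
Hydraulic radius R = A/P = 8.169/8.11 = 1.007 m.
From Manning's equation, S = [nQ / (1 A R^(2/3))]² = [0.021 × 5.93 / (1 × 8.169 × 1.007^(2/3))]² = 0.00023.

S = 0.00023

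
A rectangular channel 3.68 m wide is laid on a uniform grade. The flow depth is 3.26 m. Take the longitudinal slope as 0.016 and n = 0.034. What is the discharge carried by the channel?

Q = 49.7 m³/s

Flow area A = b·y = 3.68 × 3.26 = 12 m². Wetted perimeter P = b + 2y = 3.68 + 2×3.26 = 10.2 m.
Hydraulic radius R = A/P = 12/10.2 = 1.176 m.
Manning's equation: Q = (1/n) A R^(2/3) S^(1/2) = (1/0.034) × 12 × 1.176^(2/3) × 0.016^(1/2) = 49.7 m³/s.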